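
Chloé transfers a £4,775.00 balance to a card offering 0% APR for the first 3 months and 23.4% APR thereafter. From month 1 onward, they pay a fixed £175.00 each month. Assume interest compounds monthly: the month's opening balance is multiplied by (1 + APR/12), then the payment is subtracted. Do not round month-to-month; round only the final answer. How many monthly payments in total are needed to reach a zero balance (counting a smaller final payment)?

37 payments

Promo months 1–3 at r₀ = 0%/12 = 0; months 4+ at r₁ = 23.4%/12 = 0.0195.
After month 3 (no interest yet): B = £4,775.00 − 3·£175.00 = £4,250.00.
Then at r₁ with £175.00/mo: n₂ = −ln(1 − r₁·B/P)/ln(1+r₁) ≈ 33.22 → 34 more payments.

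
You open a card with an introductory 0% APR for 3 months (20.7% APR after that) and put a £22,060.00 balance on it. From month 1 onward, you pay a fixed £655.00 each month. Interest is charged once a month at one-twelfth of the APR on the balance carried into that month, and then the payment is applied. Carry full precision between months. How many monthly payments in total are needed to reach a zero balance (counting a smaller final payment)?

48 payments

Promo months 1–3 at r₀ = 0%/12 = 0; months 4+ at r₁ = 20.7%/12 = 0.01725.
After month 3 (no interest yet): B = £22,060.00 − 3·£655.00 = £20,095.00.
Then at r₁ with £655.00/mo: n₂ = −ln(1 − r₁·B/P)/ln(1+r₁) ≈ 44.05 → 45 more payments.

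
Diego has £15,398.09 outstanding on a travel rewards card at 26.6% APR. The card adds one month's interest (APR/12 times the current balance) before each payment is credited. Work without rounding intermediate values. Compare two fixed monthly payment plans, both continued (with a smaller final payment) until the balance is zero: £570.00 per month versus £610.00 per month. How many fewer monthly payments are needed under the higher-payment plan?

4 fewer payments

Monthly rate r = 26.6%/12 = 2.21667% = 0.0221667.
At £570.00/mo: n = ⌈−ln(1 − rB₀/P)/ln(1+r)⌉ = 42 payments (last £376.42); total interest = total paid − £15,398.09 = £8,348.33.
At £610.00/mo: 38 payments (last £244.92); total interest £7,416.83.
Payments saved = 42 − 38 = 4.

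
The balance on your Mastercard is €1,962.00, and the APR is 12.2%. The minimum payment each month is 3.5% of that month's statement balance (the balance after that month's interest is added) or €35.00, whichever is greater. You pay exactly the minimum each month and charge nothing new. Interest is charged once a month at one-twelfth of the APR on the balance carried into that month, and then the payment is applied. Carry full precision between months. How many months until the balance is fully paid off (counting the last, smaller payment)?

Monthly rate r = 12.2%/12 = 1.01667% = 0.0101667.
While 3.5% of the post-interest balance exceeds €35.00, each month B ← (B·(1+r))·(1 − 0.035), i.e. B shrinks by the factor (1+r)·0.965 = 0.97481.
This holds for months 1–27. Entering month 28 the balance is €985.25; 3.5% of the post-interest balance is now below €35.00, so the flat €35.00 minimum applies from here.
From month 28 a fixed €35.00 at rate r clears €985.25 in 34 more payments. Total: 27 + 34 = 61 months.

61 months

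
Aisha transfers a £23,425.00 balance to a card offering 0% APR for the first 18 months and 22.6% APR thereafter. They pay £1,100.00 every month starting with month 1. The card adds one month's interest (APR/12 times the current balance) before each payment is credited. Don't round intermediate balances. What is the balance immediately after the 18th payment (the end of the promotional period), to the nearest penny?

Promo months 1–18 at r₀ = 0%/12 = 0; months 19+ at r₁ = 22.6%/12 = 0.0188333.
After month 18 (no interest yet): B = £23,425.00 − 18·£1,100.00 = £3,625.00.

£3,625.00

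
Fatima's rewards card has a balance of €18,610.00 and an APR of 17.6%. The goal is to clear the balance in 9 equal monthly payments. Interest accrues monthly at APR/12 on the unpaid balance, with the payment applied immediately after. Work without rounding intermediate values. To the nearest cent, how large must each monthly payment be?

€2,222.36

Monthly rate r = 17.6%/12 = 1.46667% = 0.0146667.
Level-payment amortization: P = B₀·r / (1 − (1+r)^(−n)) = 18610.00·0.0146667 / (1 − 1.01467^(−9)).
Denominator 1 − (1+r)^(−9) = 0.122818508.
P = 272.947 / 0.122818508 ≈ 2222.36.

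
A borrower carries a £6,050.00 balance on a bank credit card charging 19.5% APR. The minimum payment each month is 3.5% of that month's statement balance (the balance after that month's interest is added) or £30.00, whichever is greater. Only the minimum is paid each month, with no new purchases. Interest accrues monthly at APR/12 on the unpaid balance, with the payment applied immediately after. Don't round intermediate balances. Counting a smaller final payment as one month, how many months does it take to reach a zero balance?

Monthly rate r = 19.5%/12 = 1.625% = 0.01625.
While 3.5% of the post-interest balance exceeds £30.00, each month B ← (B·(1+r))·(1 − 0.035), i.e. B shrinks by the factor (1+r)·0.965 = 0.98068.
This holds for months 1–102. Entering month 103 the balance is £827.18; 3.5% of the post-interest balance is now below £30.00, so the flat £30.00 minimum applies from here.
From month 103 a fixed £30.00 at rate r clears £827.18 in 37 more payments. Total: 102 + 37 = 139 months.

139 months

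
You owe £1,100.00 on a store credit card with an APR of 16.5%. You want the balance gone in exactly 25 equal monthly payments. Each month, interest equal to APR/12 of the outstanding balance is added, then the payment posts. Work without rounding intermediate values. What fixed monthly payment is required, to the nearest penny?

Monthly rate r = 16.5%/12 = 1.375% = 0.01375.
Level-payment amortization: P = B₀·r / (1 − (1+r)^(−n)) = 1100.00·0.01375 / (1 − 1.01375^(−25)).
Denominator 1 − (1+r)^(−25) = 0.289231259.
P = 15.125 / 0.289231259 ≈ 52.29.

£52.29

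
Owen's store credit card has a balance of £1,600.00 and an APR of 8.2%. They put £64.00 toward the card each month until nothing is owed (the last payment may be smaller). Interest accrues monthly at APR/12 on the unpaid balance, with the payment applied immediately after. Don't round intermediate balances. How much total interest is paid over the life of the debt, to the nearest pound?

£161

Monthly rate r = 8.2%/12 = 0.683333% = 0.00683333.
Payoff takes n = ⌈−ln(1 − rB₀/P)/ln(1+r)⌉ = ⌈27.508⌉ = 28 payments; the last is £32.59.
Total paid = 27·£64.00 + £32.59 = £1,760.59.
Total interest = total paid − principal = £1,760.59 − £1,600.00 = £160.59.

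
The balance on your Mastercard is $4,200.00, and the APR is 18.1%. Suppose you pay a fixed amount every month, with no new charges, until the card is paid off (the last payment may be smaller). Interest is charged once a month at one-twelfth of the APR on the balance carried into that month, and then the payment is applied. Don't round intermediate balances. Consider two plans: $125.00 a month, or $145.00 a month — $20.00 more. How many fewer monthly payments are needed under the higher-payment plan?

Monthly rate r = 18.1%/12 = 1.50833% = 0.0150833.
At $125.00/mo: n = ⌈−ln(1 − rB₀/P)/ln(1+r)⌉ = 48 payments (last $27.02); total interest = total paid − $4,200.00 = $1,702.02.
At $145.00/mo: 39 payments (last $52.60); total interest $1,362.60.
Payments saved = 48 − 39 = 9.

9 fewer payments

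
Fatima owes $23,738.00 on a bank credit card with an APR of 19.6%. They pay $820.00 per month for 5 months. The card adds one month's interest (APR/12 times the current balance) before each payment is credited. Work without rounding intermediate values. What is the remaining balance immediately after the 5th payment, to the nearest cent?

Monthly rate r = 19.6%/12 = 1.63333% = 0.0163333.
Each month: B ← B·(1+r) − $820.00.
Month 1: interest $387.72; balance after payment $23,305.72.
Month 2: interest $380.66; balance after payment $22,866.38.
Month 3: interest $373.48; balance after payment $22,419.86.
Month 4: interest $366.19; balance after payment $21,966.06.
Month 5: interest $358.78; balance after payment $21,504.84.

$21,504.84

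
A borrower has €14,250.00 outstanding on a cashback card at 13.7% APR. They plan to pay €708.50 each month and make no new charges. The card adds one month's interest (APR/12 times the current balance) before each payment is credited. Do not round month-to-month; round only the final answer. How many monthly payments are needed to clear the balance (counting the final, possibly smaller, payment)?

Monthly rate r = 13.7%/12 = 1.14167% = 0.0114167.
Recurrence: B ← B·(1+r) − €708.50.
Month 1: interest €162.69; balance after payment €13,704.19.
Month 2: interest €156.46; balance after payment €13,152.14.
Closed form: n = −ln(1 − rB₀/P)/ln(1+r) = −ln(0.77038)/ln(1.01142) ≈ 22.981, so the balance reaches zero during payment 23.

23 months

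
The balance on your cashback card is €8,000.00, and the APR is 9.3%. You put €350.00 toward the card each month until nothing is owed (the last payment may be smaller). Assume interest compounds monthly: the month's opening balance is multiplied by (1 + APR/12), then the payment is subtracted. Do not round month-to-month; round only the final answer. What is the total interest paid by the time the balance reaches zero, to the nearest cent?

Monthly rate r = 9.3%/12 = 0.775% = 0.00775.
Payoff takes n = ⌈−ln(1 − rB₀/P)/ln(1+r)⌉ = ⌈25.255⌉ = 26 payments; the last is €89.55.
Total paid = 25·€350.00 + €89.55 = €8,839.55.
Total interest = total paid − principal = €8,839.55 − €8,000.00 = €839.55.

€839.55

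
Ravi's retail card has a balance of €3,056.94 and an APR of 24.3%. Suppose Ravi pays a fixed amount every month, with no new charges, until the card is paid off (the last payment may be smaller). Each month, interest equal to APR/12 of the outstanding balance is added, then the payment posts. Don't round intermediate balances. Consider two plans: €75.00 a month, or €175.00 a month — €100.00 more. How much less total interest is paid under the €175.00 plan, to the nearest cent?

Monthly rate r = 24.3%/12 = 2.025% = 0.02025.
At €75.00/mo: n = ⌈−ln(1 − rB₀/P)/ln(1+r)⌉ = 88 payments (last €3.62); total interest = total paid − €3,056.94 = €3,471.68.
At €175.00/mo: 22 payments (last €135.95); total interest €754.01.
Interest saved = €3,471.68 − €754.01 = €2,717.67.

€2,717.67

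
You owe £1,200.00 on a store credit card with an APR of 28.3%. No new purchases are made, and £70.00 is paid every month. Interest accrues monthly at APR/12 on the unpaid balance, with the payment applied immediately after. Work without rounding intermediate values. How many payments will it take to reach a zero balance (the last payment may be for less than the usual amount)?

Monthly rate r = 28.3%/12 = 2.35833% = 0.0235833.
Recurrence: B ← B·(1+r) − £70.00.
Month 1: interest £28.30; balance after payment £1,158.30.
Month 2: interest £27.32; balance after payment £1,115.62.
Closed form: n = −ln(1 − rB₀/P)/ln(1+r) = −ln(0.59571)/ln(1.02358) ≈ 22.222, so the balance reaches zero during payment 23.

23 months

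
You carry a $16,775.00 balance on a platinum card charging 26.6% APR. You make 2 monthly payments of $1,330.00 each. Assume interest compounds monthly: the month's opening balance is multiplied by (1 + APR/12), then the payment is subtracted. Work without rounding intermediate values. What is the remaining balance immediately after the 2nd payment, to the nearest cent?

$14,837.45

Monthly rate r = 26.6%/12 = 2.21667% = 0.0221667.
Each month: B ← B·(1+r) − $1,330.00.
Month 1: interest $371.85; balance after payment $15,816.85.
Month 2: interest $350.61; balance after payment $14,837.45.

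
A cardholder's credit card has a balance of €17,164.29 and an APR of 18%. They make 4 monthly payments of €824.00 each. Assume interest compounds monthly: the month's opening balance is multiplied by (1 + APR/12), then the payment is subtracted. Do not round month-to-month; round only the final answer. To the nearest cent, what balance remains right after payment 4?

€14,846.65

Monthly rate r = 18%/12 = 1.5% = 0.015.
Each month: B ← B·(1+r) − €824.00.
Month 1: interest €257.46; balance after payment €16,597.75.
Month 2: interest €248.97; balance after payment €16,022.72.
Month 3: interest €240.34; balance after payment €15,439.06.
Month 4: interest €231.59; balance after payment €14,846.65.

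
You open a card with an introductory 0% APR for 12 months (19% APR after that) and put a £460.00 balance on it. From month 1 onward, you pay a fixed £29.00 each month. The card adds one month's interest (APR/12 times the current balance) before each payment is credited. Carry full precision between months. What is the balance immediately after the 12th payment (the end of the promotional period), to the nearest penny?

Promo months 1–12 at r₀ = 0%/12 = 0; months 13+ at r₁ = 19%/12 = 0.0158333.
After month 12 (no interest yet): B = £460.00 − 12·£29.00 = £112.00.

£112.00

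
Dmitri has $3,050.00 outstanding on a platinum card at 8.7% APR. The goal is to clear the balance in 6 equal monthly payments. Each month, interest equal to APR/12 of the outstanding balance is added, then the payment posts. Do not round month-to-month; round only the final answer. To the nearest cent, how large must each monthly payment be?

$521.31

Monthly rate r = 8.7%/12 = 0.725% = 0.00725.
Level-payment amortization: P = B₀·r / (1 − (1+r)^(−n)) = 3050.00·0.00725 / (1 − 1.00725^(−6)).
Denominator 1 − (1+r)^(−6) = 0.0424171847.
P = 22.1125 / 0.0424171847 ≈ 521.31.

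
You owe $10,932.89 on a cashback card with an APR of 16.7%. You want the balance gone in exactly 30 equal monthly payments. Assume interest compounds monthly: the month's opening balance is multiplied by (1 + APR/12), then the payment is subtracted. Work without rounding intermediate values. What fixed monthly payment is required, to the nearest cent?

Monthly rate r = 16.7%/12 = 1.39167% = 0.0139167.
Level-payment amortization: P = B₀·r / (1 − (1+r)^(−n)) = 10932.89·0.0139167 / (1 − 1.01392^(−30)).
Denominator 1 − (1+r)^(−30) = 0.33940978.
P = 152.149 / 0.33940978 ≈ 448.28.

$448.28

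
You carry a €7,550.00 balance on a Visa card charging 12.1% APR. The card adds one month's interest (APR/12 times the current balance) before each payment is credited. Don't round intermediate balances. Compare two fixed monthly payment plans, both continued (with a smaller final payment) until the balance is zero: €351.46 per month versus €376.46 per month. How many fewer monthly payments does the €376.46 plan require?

Monthly rate r = 12.1%/12 = 1.00833% = 0.0100833.
At €351.46/mo: n = ⌈−ln(1 − rB₀/P)/ln(1+r)⌉ = 25 payments (last €117.20); total interest = total paid − €7,550.00 = €1,002.24.
At €376.46/mo: 23 payments (last €195.77); total interest €927.89.
Payments saved = 25 − 23 = 2.

2 fewer payments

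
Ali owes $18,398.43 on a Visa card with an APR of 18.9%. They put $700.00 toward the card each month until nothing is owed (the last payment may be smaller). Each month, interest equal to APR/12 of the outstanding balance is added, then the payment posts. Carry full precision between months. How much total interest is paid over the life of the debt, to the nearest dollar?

Monthly rate r = 18.9%/12 = 1.575% = 0.01575.
Payoff takes n = ⌈−ln(1 − rB₀/P)/ln(1+r)⌉ = ⌈34.195⌉ = 35 payments; the last is $137.41.
Total paid = 34·$700.00 + $137.41 = $23,937.41.
Total interest = total paid − principal = $23,937.41 − $18,398.43 = $5,538.98.

$5,539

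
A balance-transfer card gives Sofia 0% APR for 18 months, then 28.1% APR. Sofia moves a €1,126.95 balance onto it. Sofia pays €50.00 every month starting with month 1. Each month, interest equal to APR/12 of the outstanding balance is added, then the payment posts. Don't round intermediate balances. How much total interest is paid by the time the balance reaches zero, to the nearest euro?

Promo months 1–18 at r₀ = 0%/12 = 0; months 19+ at r₁ = 28.1%/12 = 0.0234167.
After month 18 (no interest yet): B = €1,126.95 − 18·€50.00 = €226.95.
Then at r₁ with €50.00/mo: n₂ = −ln(1 − r₁·B/P)/ln(1+r₁) ≈ 4.85 → 5 more payments.
Total paid = 22·€50.00 + €42.81 = €1,142.81; interest = €1,142.81 − €1,126.95 = €15.86.

€16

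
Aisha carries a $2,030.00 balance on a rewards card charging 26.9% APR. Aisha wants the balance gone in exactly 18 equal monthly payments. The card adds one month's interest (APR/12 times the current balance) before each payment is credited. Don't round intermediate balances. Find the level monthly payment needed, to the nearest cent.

$138.30

Monthly rate r = 26.9%/12 = 2.24167% = 0.0224167.
Level-payment amortization: P = B₀·r / (1 − (1+r)^(−n)) = 2030.00·0.0224167 / (1 − 1.02242^(−18)).
Denominator 1 − (1+r)^(−18) = 0.32903876.
P = 45.5058 / 0.32903876 ≈ 138.30.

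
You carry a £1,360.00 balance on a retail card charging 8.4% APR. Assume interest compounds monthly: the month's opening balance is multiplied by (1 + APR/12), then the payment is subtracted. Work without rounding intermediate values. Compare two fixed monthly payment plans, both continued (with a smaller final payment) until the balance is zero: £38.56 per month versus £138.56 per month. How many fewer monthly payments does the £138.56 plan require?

Monthly rate r = 8.4%/12 = 0.7% = 0.007.
At £38.56/mo: n = ⌈−ln(1 − rB₀/P)/ln(1+r)⌉ = 41 payments (last £25.00); total interest = total paid − £1,360.00 = £207.40.
At £138.56/mo: 11 payments (last £28.38); total interest £53.98.
Payments saved = 41 − 11 = 30.

30 fewer payments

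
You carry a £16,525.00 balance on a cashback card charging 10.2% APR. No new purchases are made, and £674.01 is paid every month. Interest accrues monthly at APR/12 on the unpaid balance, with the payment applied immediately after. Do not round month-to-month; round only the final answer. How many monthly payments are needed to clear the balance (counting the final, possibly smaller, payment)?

Monthly rate r = 10.2%/12 = 0.85% = 0.0085.
Recurrence: B ← B·(1+r) − £674.01.
Month 1: interest £140.46; balance after payment £15,991.45.
Month 2: interest £135.93; balance after payment £15,453.37.
Closed form: n = −ln(1 − rB₀/P)/ln(1+r) = −ln(0.7916)/ln(1.0085) ≈ 27.610, so the balance reaches zero during payment 28.

28 payments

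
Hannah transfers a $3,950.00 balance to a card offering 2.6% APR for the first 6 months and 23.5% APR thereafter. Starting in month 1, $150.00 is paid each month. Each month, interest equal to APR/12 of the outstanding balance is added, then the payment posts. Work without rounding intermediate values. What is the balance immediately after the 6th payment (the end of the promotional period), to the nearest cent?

$3,096.74

Promo months 1–6 at r₀ = 2.6%/12 = 0.00216667; months 7+ at r₁ = 23.5%/12 = 0.0195833.
After month 6: iterate B ← B·(1+r₀) − $150.00 for 6 months → $3,096.74.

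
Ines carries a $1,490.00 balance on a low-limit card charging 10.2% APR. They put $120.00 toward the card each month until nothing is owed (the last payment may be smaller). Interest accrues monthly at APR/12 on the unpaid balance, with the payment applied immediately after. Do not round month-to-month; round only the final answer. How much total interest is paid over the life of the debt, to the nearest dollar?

Monthly rate r = 10.2%/12 = 0.85% = 0.0085.
Payoff takes n = ⌈−ln(1 − rB₀/P)/ln(1+r)⌉ = ⌈13.178⌉ = 14 payments; the last is $21.40.
Total paid = 13·$120.00 + $21.40 = $1,581.40.
Total interest = total paid − principal = $1,581.40 − $1,490.00 = $91.40.

$91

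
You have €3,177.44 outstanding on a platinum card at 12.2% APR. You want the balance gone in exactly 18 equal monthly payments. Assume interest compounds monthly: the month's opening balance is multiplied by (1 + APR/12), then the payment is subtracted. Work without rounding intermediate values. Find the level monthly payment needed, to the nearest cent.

€194.06

Monthly rate r = 12.2%/12 = 1.01667% = 0.0101667.
Level-payment amortization: P = B₀·r / (1 − (1+r)^(−n)) = 3177.44·0.0101667 / (1 − 1.01017^(−18)).
Denominator 1 − (1+r)^(−18) = 0.166462017.
P = 32.304 / 0.166462017 ≈ 194.06.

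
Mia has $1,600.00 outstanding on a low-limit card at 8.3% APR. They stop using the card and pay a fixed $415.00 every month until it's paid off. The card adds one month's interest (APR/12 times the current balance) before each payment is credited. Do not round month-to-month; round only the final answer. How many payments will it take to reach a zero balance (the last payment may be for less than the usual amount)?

4 months

Monthly rate r = 8.3%/12 = 0.691667% = 0.00691667.
Recurrence: B ← B·(1+r) − $415.00.
Month 1: interest $11.07; balance after payment $1,196.07.
Month 2: interest $8.27; balance after payment $789.34.
Month 3: interest $5.46; balance after payment $379.80.
Month 4: interest $2.63; balance after payment $0.00.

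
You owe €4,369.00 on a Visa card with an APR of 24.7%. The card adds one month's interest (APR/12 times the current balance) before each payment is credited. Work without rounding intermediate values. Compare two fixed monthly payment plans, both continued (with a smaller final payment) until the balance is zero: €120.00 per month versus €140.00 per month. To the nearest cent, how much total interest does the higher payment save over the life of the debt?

Monthly rate r = 24.7%/12 = 2.05833% = 0.0205833.
At €120.00/mo: n = ⌈−ln(1 − rB₀/P)/ln(1+r)⌉ = 68 payments (last €111.02); total interest = total paid − €4,369.00 = €3,782.02.
At €140.00/mo: 51 payments (last €65.46); total interest €2,696.46.
Interest saved = €3,782.02 − €2,696.46 = €1,085.56.

€1,085.56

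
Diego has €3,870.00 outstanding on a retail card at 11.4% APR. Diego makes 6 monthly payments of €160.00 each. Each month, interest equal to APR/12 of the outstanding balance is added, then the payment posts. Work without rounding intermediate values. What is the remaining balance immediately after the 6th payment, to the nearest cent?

€3,112.80

Monthly rate r = 11.4%/12 = 0.95% = 0.0095.
Each month: B ← B·(1+r) − €160.00.
Month 1: interest €36.77; balance after payment €3,746.76.
Month 2: interest €35.59; balance after payment €3,622.36.
Month 3: interest €34.41; balance after payment €3,496.77.
Month 4: interest €33.22; balance after payment €3,369.99.
Month 5: interest €32.01; balance after payment €3,242.01.
Month 6: interest €30.80; balance after payment €3,112.80.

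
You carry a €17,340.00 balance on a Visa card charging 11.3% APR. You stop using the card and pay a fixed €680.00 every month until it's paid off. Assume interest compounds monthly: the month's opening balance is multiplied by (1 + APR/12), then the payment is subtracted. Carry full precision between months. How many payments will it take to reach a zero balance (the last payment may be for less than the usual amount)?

30 months

Monthly rate r = 11.3%/12 = 0.941667% = 0.00941667.
Recurrence: B ← B·(1+r) − €680.00.
Month 1: interest €163.28; balance after payment €16,823.28.
Month 2: interest €158.42; balance after payment €16,301.70.
Closed form: n = −ln(1 − rB₀/P)/ln(1+r) = −ln(0.75987)/ln(1.00942) ≈ 29.298, so the balance reaches zero during payment 30.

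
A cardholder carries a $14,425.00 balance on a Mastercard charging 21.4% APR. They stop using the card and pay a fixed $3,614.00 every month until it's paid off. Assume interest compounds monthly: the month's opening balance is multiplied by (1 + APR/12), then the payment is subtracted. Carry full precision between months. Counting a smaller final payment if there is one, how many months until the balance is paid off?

Monthly rate r = 21.4%/12 = 1.78333% = 0.0178333.
Recurrence: B ← B·(1+r) − $3,614.00.
Month 1: interest $257.25; balance after payment $11,068.25.
Month 2: interest $197.38; balance after payment $7,651.63.
Month 3: interest $136.45; balance after payment $4,174.08.
Month 4: interest $74.44; balance after payment $634.52.
Month 5: interest $11.32; balance after payment $0.00.

5 months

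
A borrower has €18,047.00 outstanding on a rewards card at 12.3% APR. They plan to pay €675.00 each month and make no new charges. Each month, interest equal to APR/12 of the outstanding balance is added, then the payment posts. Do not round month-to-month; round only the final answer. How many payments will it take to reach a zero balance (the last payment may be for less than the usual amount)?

Monthly rate r = 12.3%/12 = 1.025% = 0.01025.
Recurrence: B ← B·(1+r) − €675.00.
Month 1: interest €184.98; balance after payment €17,556.98.
Month 2: interest €179.96; balance after payment €17,061.94.
Closed form: n = −ln(1 − rB₀/P)/ln(1+r) = −ln(0.72595)/ln(1.01025) ≈ 31.406, so the balance reaches zero during payment 32.

32 payments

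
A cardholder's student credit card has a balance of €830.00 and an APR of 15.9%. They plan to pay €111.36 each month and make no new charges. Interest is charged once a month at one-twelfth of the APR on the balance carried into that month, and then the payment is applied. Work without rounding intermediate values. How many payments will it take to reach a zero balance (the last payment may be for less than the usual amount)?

8 months

Monthly rate r = 15.9%/12 = 1.325% = 0.01325.
Recurrence: B ← B·(1+r) − €111.36.
Month 1: interest €11.00; balance after payment €729.64.
Month 2: interest €9.67; balance after payment €627.95.
Closed form: n = −ln(1 − rB₀/P)/ln(1+r) = −ln(0.90124)/ln(1.01325) ≈ 7.899, so the balance reaches zero during payment 8.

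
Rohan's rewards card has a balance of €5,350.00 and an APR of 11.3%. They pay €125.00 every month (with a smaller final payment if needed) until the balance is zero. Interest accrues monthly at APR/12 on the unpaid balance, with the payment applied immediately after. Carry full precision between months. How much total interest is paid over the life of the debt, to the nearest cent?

€1,530.37

Monthly rate r = 11.3%/12 = 0.941667% = 0.00941667.
Payoff takes n = ⌈−ln(1 − rB₀/P)/ln(1+r)⌉ = ⌈55.043⌉ = 56 payments; the last is €5.37.
Total paid = 55·€125.00 + €5.37 = €6,880.37.
Total interest = total paid − principal = €6,880.37 − €5,350.00 = €1,530.37.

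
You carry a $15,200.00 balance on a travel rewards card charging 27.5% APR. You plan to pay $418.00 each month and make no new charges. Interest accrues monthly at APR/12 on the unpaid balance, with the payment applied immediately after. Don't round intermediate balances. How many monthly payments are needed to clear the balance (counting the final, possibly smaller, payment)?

80 months

Monthly rate r = 27.5%/12 = 2.29167% = 0.0229167.
Recurrence: B ← B·(1+r) − $418.00.
Month 1: interest $348.33; balance after payment $15,130.33.
Month 2: interest $346.74; balance after payment $15,059.07.
Closed form: n = −ln(1 − rB₀/P)/ln(1+r) = −ln(0.16667)/ln(1.02292) ≈ 79.078, so the balance reaches zero during payment 80.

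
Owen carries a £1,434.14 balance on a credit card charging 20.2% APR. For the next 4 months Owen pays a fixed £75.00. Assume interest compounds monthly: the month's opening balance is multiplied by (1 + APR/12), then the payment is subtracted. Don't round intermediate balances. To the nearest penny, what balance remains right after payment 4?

Monthly rate r = 20.2%/12 = 1.68333% = 0.0168333.
Each month: B ← B·(1+r) − £75.00.
Month 1: interest £24.14; balance after payment £1,383.28.
Month 2: interest £23.29; balance after payment £1,331.57.
Month 3: interest £22.41; balance after payment £1,278.98.
Month 4: interest £21.53; balance after payment £1,225.51.

£1,225.51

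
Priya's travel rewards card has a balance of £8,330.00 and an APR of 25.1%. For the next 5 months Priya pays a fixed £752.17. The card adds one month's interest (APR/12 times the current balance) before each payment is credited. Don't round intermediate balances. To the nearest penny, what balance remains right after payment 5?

Monthly rate r = 25.1%/12 = 2.09167% = 0.0209167.
Each month: B ← B·(1+r) − £752.17.
Month 1: interest £174.24; balance after payment £7,752.07.
Month 2: interest £162.15; balance after payment £7,162.04.
Month 3: interest £149.81; balance after payment £6,559.68.
Month 4: interest £137.21; balance after payment £5,944.72.
Month 5: interest £124.34; balance after payment £5,316.89.

£5,316.89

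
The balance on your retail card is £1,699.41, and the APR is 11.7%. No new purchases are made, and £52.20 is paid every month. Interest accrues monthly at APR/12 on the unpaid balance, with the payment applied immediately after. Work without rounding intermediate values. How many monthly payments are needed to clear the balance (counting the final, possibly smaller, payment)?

40 payments

Monthly rate r = 11.7%/12 = 0.975% = 0.00975.
Recurrence: B ← B·(1+r) − £52.20.
Month 1: interest £16.57; balance after payment £1,663.78.
Month 2: interest £16.22; balance after payment £1,627.80.
Closed form: n = −ln(1 − rB₀/P)/ln(1+r) = −ln(0.68258)/ln(1.00975) ≈ 39.357, so the balance reaches zero during payment 40.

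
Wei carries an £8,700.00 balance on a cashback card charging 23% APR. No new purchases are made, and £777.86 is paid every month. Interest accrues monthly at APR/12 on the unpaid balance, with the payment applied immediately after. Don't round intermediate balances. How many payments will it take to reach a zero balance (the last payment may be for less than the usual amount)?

13 payments

Monthly rate r = 23%/12 = 1.91667% = 0.0191667.
Recurrence: B ← B·(1+r) − £777.86.
Month 1: interest £166.75; balance after payment £8,088.89.
Month 2: interest £155.04; balance after payment £7,466.07.
Closed form: n = −ln(1 − rB₀/P)/ln(1+r) = −ln(0.78563)/ln(1.01917) ≈ 12.708, so the balance reaches zero during payment 13.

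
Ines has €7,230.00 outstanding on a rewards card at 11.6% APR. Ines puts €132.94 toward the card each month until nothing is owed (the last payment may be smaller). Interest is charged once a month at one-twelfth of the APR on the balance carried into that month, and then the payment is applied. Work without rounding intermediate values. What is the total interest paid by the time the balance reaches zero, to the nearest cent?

€3,078.55

Monthly rate r = 11.6%/12 = 0.966667% = 0.00966667.
Payoff takes n = ⌈−ln(1 − rB₀/P)/ln(1+r)⌉ = ⌈77.542⌉ = 78 payments; the last is €72.17.
Total paid = 77·€132.94 + €72.17 = €10,308.55.
Total interest = total paid − principal = €10,308.55 − €7,230.00 = €3,078.55.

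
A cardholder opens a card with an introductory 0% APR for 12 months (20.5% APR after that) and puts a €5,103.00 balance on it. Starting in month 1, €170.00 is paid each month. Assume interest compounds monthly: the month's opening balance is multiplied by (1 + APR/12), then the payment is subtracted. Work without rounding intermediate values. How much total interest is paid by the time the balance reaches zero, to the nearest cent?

Promo months 1–12 at r₀ = 0%/12 = 0; months 13+ at r₁ = 20.5%/12 = 0.0170833.
After month 12 (no interest yet): B = €5,103.00 − 12·€170.00 = €3,063.00.
Then at r₁ with €170.00/mo: n₂ = −ln(1 − r₁·B/P)/ln(1+r₁) ≈ 21.72 → 22 more payments.
Total paid = 33·€170.00 + €122.35 = €5,732.35; interest = €5,732.35 − €5,103.00 = €629.35.

€629.35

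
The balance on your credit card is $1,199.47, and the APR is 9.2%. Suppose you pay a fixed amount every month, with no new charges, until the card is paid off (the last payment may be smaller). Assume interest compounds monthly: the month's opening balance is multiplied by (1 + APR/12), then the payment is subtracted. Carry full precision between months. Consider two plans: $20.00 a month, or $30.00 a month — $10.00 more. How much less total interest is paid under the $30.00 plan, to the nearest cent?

Monthly rate r = 9.2%/12 = 0.766667% = 0.00766667.
At $20.00/mo: n = ⌈−ln(1 − rB₀/P)/ln(1+r)⌉ = 81 payments (last $12.63); total interest = total paid − $1,199.47 = $413.16.
At $30.00/mo: 48 payments (last $27.86); total interest $238.39.
Interest saved = $413.16 − $238.39 = $174.77.

$174.77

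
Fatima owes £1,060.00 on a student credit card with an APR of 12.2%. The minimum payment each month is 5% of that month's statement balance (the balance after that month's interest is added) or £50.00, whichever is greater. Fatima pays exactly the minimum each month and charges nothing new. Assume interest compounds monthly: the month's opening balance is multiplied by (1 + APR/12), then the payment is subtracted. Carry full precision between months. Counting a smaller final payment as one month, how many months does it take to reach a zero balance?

Monthly rate r = 12.2%/12 = 1.01667% = 0.0101667.
While 5% of the post-interest balance exceeds £50.00, each month B ← (B·(1+r))·(1 − 0.05), i.e. B shrinks by the factor (1+r)·0.95 = 0.95966.
This holds for months 1–2. Entering month 3 the balance is £976.20; 5% of the post-interest balance is now below £50.00, so the flat £50.00 minimum applies from here.
From month 3 a fixed £50.00 at rate r clears £976.20 in 22 more payments. Total: 2 + 22 = 24 months.

24 months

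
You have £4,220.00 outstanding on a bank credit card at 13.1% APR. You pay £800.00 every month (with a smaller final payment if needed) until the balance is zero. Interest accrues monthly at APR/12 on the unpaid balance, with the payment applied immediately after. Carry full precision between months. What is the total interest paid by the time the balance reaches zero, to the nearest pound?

£151

Monthly rate r = 13.1%/12 = 1.09167% = 0.0109167.
Payoff takes n = ⌈−ln(1 − rB₀/P)/ln(1+r)⌉ = ⌈5.463⌉ = 6 payments; the last is £371.14.
Total paid = 5·£800.00 + £371.14 = £4,371.14.
Total interest = total paid − principal = £4,371.14 − £4,220.00 = £151.14.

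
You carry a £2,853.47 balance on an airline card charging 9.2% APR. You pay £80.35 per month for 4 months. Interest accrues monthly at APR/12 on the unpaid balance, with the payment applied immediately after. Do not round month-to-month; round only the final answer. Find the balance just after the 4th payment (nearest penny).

Monthly rate r = 9.2%/12 = 0.766667% = 0.00766667.
Each month: B ← B·(1+r) − £80.35.
Month 1: interest £21.88; balance after payment £2,795.00.
Month 2: interest £21.43; balance after payment £2,736.07.
Month 3: interest £20.98; balance after payment £2,676.70.
Month 4: interest £20.52; balance after payment £2,616.87.

£2,616.87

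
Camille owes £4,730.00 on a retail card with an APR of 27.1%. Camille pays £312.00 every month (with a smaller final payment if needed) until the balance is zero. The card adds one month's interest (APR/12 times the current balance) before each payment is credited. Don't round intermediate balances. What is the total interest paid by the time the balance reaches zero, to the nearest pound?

£1,126

Monthly rate r = 27.1%/12 = 2.25833% = 0.0225833.
Payoff takes n = ⌈−ln(1 − rB₀/P)/ln(1+r)⌉ = ⌈18.767⌉ = 19 payments; the last is £239.99.
Total paid = 18·£312.00 + £239.99 = £5,855.99.
Total interest = total paid − principal = £5,855.99 − £4,730.00 = £1,125.99.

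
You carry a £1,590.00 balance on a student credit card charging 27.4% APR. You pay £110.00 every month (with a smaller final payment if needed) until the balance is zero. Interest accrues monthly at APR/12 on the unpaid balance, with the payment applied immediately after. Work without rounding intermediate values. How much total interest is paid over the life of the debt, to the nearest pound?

£362

Monthly rate r = 27.4%/12 = 2.28333% = 0.0228333.
Payoff takes n = ⌈−ln(1 − rB₀/P)/ln(1+r)⌉ = ⌈17.742⌉ = 18 payments; the last is £81.82.
Total paid = 17·£110.00 + £81.82 = £1,951.82.
Total interest = total paid − principal = £1,951.82 − £1,590.00 = £361.82.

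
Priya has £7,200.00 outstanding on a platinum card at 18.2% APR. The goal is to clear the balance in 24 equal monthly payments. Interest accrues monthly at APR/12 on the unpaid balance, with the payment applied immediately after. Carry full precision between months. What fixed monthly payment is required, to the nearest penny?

£360.15

Monthly rate r = 18.2%/12 = 1.51667% = 0.0151667.
Level-payment amortization: P = B₀·r / (1 − (1+r)^(−n)) = 7200.00·0.0151667 / (1 − 1.01517^(−24)).
Denominator 1 − (1+r)^(−24) = 0.303207253.
P = 109.2 / 0.303207253 ≈ 360.15.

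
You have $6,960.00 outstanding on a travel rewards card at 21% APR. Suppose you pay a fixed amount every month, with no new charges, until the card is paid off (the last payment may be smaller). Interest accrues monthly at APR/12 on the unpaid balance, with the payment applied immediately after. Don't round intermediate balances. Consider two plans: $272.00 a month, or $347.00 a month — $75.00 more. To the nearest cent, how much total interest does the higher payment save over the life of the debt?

Monthly rate r = 21%/12 = 1.75% = 0.0175.
At $272.00/mo: n = ⌈−ln(1 − rB₀/P)/ln(1+r)⌉ = 35 payments (last $62.83); total interest = total paid − $6,960.00 = $2,350.83.
At $347.00/mo: 25 payments (last $319.62); total interest $1,687.62.
Interest saved = $2,350.83 − $1,687.62 = $663.21.

$663.21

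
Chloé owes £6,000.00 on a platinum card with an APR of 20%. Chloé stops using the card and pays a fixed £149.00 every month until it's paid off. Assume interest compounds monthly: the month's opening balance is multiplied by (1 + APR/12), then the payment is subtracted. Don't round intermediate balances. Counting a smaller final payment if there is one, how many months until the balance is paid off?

Monthly rate r = 20%/12 = 1.66667% = 0.0166667.
Recurrence: B ← B·(1+r) − £149.00.
Month 1: interest £100.00; balance after payment £5,951.00.
Month 2: interest £99.18; balance after payment £5,901.18.
Closed form: n = −ln(1 − rB₀/P)/ln(1+r) = −ln(0.32886)/ln(1.01667) ≈ 67.282, so the balance reaches zero during payment 68.

68 months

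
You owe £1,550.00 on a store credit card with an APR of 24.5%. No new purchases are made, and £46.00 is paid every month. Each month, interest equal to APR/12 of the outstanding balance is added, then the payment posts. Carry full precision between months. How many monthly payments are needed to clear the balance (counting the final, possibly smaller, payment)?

Monthly rate r = 24.5%/12 = 2.04167% = 0.0204167.
Recurrence: B ← B·(1+r) − £46.00.
Month 1: interest £31.65; balance after payment £1,535.65.
Month 2: interest £31.35; balance after payment £1,521.00.
Closed form: n = −ln(1 − rB₀/P)/ln(1+r) = −ln(0.31205)/ln(1.02042) ≈ 57.622, so the balance reaches zero during payment 58.

58 payments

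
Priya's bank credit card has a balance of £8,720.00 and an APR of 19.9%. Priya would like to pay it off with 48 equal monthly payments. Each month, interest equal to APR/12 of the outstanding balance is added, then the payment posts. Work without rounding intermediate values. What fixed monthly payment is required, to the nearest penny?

£264.89

Monthly rate r = 19.9%/12 = 1.65833% = 0.0165833.
Level-payment amortization: P = B₀·r / (1 − (1+r)^(−n)) = 8720.00·0.0165833 / (1 − 1.01658^(−48)).
Denominator 1 − (1+r)^(−48) = 0.545915469.
P = 144.607 / 0.545915469 ≈ 264.89.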